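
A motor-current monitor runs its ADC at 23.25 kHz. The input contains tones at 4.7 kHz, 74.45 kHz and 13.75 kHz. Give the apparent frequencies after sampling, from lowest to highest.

4.7 kHz, 9.5 kHz

fs/2 = 11.625 kHz.
4.7 kHz ≤ fs/2 = 11.625 kHz, passes unchanged.
74.45 kHz mod fs = 4.7 kHz.
4.7 kHz ≤ fs/2 = 11.625 kHz, appears at 4.7 kHz.
13.75 kHz > fs/2 = 11.625 kHz, folds to fs − 13.75 kHz = 9.5 kHz.
Distinct values: {4.7 kHz, 9.5 kHz}.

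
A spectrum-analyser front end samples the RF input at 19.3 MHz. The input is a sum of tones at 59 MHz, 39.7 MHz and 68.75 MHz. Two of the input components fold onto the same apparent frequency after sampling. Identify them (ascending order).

39.7 MHz, 59 MHz

fs/2 = 9.65 MHz.
59 MHz mod fs = 1.1 MHz.
1.1 MHz ≤ fs/2 = 9.65 MHz, appears at 1.1 MHz.
39.7 MHz mod fs = 1.1 MHz.
1.1 MHz ≤ fs/2 = 9.65 MHz, appears at 1.1 MHz.
68.75 MHz mod fs = 10.85 MHz.
10.85 MHz > fs/2 = 9.65 MHz, folds to fs − 10.85 MHz = 8.45 MHz.
39.7 MHz and 59 MHz both map to 1.1 MHz.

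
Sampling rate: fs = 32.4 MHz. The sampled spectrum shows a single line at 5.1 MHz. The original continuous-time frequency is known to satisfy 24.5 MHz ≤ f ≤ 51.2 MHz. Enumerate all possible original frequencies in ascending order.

Frequencies that alias to 5.1 MHz are k·fs ± 5.1 MHz for integer k ≥ 0.
k=0: 5.1 MHz.
k=1: 27.3 MHz, 37.5 MHz.
k=2: 59.7 MHz, 69.9 MHz.
Within [24.5 MHz, 51.2 MHz]: 27.3 MHz, 37.5 MHz.

27.3 MHz, 37.5 MHz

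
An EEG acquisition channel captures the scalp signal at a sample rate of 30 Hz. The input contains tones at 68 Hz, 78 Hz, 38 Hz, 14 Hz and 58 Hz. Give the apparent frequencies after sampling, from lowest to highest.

2 Hz, 8 Hz, 12 Hz, 14 Hz

fs/2 = 15 Hz.
68 Hz mod fs = 8 Hz.
8 Hz ≤ fs/2 = 15 Hz, appears at 8 Hz.
78 Hz mod fs = 18 Hz.
18 Hz > fs/2 = 15 Hz, folds to fs − 18 Hz = 12 Hz.
38 Hz mod fs = 8 Hz.
8 Hz ≤ fs/2 = 15 Hz, appears at 8 Hz.
14 Hz ≤ fs/2 = 15 Hz, passes unchanged.
58 Hz mod fs = 28 Hz.
28 Hz > fs/2 = 15 Hz, folds to fs − 28 Hz = 2 Hz.
Distinct values: {2 Hz, 8 Hz, 12 Hz, 14 Hz}.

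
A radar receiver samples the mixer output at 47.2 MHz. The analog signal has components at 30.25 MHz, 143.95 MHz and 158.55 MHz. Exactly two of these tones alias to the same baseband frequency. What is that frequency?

fs/2 = 23.6 MHz.
30.25 MHz > fs/2 = 23.6 MHz, folds to fs − 30.25 MHz = 16.95 MHz.
143.95 MHz mod fs = 2.35 MHz.
2.35 MHz ≤ fs/2 = 23.6 MHz, appears at 2.35 MHz.
158.55 MHz mod fs = 16.95 MHz.
16.95 MHz ≤ fs/2 = 23.6 MHz, appears at 16.95 MHz.
30.25 MHz and 158.55 MHz both map to 16.95 MHz.

16.95 MHz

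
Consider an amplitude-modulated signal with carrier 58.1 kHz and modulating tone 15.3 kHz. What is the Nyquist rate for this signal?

AM sidebands sit at fc ± fm = 42.8 kHz and 73.4 kHz.
Highest-frequency component: 73.4 kHz.
Nyquist rate = 2 × 73.4 kHz = 146.8 kHz.

146.8 kHz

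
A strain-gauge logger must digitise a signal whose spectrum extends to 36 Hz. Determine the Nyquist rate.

72 Hz

Nyquist rate = 2 × 36 Hz = 72 Hz.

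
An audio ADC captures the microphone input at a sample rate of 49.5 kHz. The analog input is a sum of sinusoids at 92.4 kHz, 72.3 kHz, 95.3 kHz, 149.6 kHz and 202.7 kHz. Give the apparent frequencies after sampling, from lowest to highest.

1.1 kHz, 3.7 kHz, 4.7 kHz, 6.6 kHz, 22.8 kHz

fs/2 = 24.75 kHz.
92.4 kHz mod fs = 42.9 kHz.
42.9 kHz > fs/2 = 24.75 kHz, folds to fs − 42.9 kHz = 6.6 kHz.
72.3 kHz mod fs = 22.8 kHz.
22.8 kHz ≤ fs/2 = 24.75 kHz, appears at 22.8 kHz.
95.3 kHz mod fs = 45.8 kHz.
45.8 kHz > fs/2 = 24.75 kHz, folds to fs − 45.8 kHz = 3.7 kHz.
149.6 kHz mod fs = 1.1 kHz.
1.1 kHz ≤ fs/2 = 24.75 kHz, appears at 1.1 kHz.
202.7 kHz mod fs = 4.7 kHz.
4.7 kHz ≤ fs/2 = 24.75 kHz, appears at 4.7 kHz.
Distinct values: {1.1 kHz, 3.7 kHz, 4.7 kHz, 6.6 kHz, 22.8 kHz}.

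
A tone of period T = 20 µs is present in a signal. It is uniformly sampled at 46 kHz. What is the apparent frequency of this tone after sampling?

4 kHz

T = 20 µs → f = 1/T = 50 kHz.
50 kHz mod fs = 4 kHz.
4 kHz ≤ fs/2 = 23 kHz, appears at 4 kHz.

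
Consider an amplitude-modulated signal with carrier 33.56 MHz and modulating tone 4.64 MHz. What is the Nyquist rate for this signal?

76.4 MHz

AM sidebands sit at fc ± fm = 28.92 MHz and 38.2 MHz.
Highest-frequency component: 38.2 MHz.
Nyquist rate = 2 × 38.2 MHz = 76.4 MHz.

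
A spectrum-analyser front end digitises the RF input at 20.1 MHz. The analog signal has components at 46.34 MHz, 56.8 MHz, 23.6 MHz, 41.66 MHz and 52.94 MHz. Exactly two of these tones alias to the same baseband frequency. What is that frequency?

3.5 MHz

fs/2 = 10.05 MHz.
46.34 MHz mod fs = 6.14 MHz.
6.14 MHz ≤ fs/2 = 10.05 MHz, appears at 6.14 MHz.
56.8 MHz mod fs = 16.6 MHz.
16.6 MHz > fs/2 = 10.05 MHz, folds to fs − 16.6 MHz = 3.5 MHz.
23.6 MHz mod fs = 3.5 MHz.
3.5 MHz ≤ fs/2 = 10.05 MHz, appears at 3.5 MHz.
41.66 MHz mod fs = 1.46 MHz.
1.46 MHz ≤ fs/2 = 10.05 MHz, appears at 1.46 MHz.
52.94 MHz mod fs = 12.74 MHz.
12.74 MHz > fs/2 = 10.05 MHz, folds to fs − 12.74 MHz = 7.36 MHz.
23.6 MHz and 56.8 MHz both map to 3.5 MHz.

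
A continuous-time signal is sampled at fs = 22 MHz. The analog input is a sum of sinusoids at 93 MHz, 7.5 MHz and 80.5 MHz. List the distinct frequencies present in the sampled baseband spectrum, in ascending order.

5 MHz, 7.5 MHz

fs/2 = 11 MHz.
93 MHz mod fs = 5 MHz.
5 MHz ≤ fs/2 = 11 MHz, appears at 5 MHz.
7.5 MHz ≤ fs/2 = 11 MHz, passes unchanged.
80.5 MHz mod fs = 14.5 MHz.
14.5 MHz > fs/2 = 11 MHz, folds to fs − 14.5 MHz = 7.5 MHz.
Distinct values: {5 MHz, 7.5 MHz}.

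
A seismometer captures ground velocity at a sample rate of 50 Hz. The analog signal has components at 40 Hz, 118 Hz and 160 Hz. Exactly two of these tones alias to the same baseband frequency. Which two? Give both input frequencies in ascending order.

fs/2 = 25 Hz.
40 Hz > fs/2 = 25 Hz, folds to fs − 40 Hz = 10 Hz.
118 Hz mod fs = 18 Hz.
18 Hz ≤ fs/2 = 25 Hz, appears at 18 Hz.
160 Hz mod fs = 10 Hz.
10 Hz ≤ fs/2 = 25 Hz, appears at 10 Hz.
40 Hz and 160 Hz both map to 10 Hz.

40 Hz, 160 Hz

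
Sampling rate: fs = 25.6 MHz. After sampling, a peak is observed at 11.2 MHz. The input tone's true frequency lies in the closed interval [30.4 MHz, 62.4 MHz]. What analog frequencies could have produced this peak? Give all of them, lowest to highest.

Frequencies that alias to 11.2 MHz are k·fs ± 11.2 MHz for integer k ≥ 0.
k=0: 11.2 MHz.
k=1: 14.4 MHz, 36.8 MHz.
k=2: 40 MHz, 62.4 MHz.
k=3: 65.6 MHz, 88 MHz.
Within [30.4 MHz, 62.4 MHz]: 36.8 MHz, 40 MHz, 62.4 MHz.

36.8 MHz, 40 MHz, 62.4 MHz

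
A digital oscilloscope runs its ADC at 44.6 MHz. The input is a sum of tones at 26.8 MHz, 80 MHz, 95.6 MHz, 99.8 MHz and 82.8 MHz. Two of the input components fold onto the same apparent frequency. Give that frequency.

fs/2 = 22.3 MHz.
26.8 MHz > fs/2 = 22.3 MHz, folds to fs − 26.8 MHz = 17.8 MHz.
80 MHz mod fs = 35.4 MHz.
35.4 MHz > fs/2 = 22.3 MHz, folds to fs − 35.4 MHz = 9.2 MHz.
95.6 MHz mod fs = 6.4 MHz.
6.4 MHz ≤ fs/2 = 22.3 MHz, appears at 6.4 MHz.
99.8 MHz mod fs = 10.6 MHz.
10.6 MHz ≤ fs/2 = 22.3 MHz, appears at 10.6 MHz.
82.8 MHz mod fs = 38.2 MHz.
38.2 MHz > fs/2 = 22.3 MHz, folds to fs − 38.2 MHz = 6.4 MHz.
82.8 MHz and 95.6 MHz both map to 6.4 MHz.

6.4 MHz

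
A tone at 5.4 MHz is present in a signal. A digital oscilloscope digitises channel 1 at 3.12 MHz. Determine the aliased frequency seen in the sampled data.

0.84 MHz

5.4 MHz mod fs = 2.28 MHz.
2.28 MHz > fs/2 = 1.56 MHz, folds to fs − 2.28 MHz = 0.84 MHz.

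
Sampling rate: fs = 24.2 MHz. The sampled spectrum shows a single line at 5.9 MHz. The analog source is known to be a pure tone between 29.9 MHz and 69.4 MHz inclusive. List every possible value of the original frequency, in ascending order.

30.1 MHz, 42.5 MHz, 54.3 MHz, 66.7 MHz

Frequencies that alias to 5.9 MHz are k·fs ± 5.9 MHz for integer k ≥ 0.
k=0: 5.9 MHz.
k=1: 18.3 MHz, 30.1 MHz.
k=2: 42.5 MHz, 54.3 MHz.
k=3: 66.7 MHz, 78.5 MHz.
k=4: 90.9 MHz, 102.7 MHz.
Within [29.9 MHz, 69.4 MHz]: 30.1 MHz, 42.5 MHz, 54.3 MHz, 66.7 MHz.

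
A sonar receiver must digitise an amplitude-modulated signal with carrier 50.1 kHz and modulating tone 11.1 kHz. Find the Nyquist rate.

AM sidebands sit at fc ± fm = 39 kHz and 61.2 kHz.
Highest-frequency component: 61.2 kHz.
Nyquist rate = 2 × 61.2 kHz = 122.4 kHz.

122.4 kHz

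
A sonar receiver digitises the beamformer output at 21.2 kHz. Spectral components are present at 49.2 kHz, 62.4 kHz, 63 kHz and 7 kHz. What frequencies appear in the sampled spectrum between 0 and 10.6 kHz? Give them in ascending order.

0.6 kHz, 1.2 kHz, 6.8 kHz, 7 kHz

fs/2 = 10.6 kHz.
49.2 kHz mod fs = 6.8 kHz.
6.8 kHz ≤ fs/2 = 10.6 kHz, appears at 6.8 kHz.
62.4 kHz mod fs = 20 kHz.
20 kHz > fs/2 = 10.6 kHz, folds to fs − 20 kHz = 1.2 kHz.
63 kHz mod fs = 20.6 kHz.
20.6 kHz > fs/2 = 10.6 kHz, folds to fs − 20.6 kHz = 0.6 kHz.
7 kHz ≤ fs/2 = 10.6 kHz, passes unchanged.
Distinct values: {0.6 kHz, 1.2 kHz, 6.8 kHz, 7 kHz}.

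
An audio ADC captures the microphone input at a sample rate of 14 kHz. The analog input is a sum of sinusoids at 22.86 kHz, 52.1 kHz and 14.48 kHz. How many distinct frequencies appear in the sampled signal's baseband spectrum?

fs/2 = 7 kHz.
22.86 kHz mod fs = 8.86 kHz.
8.86 kHz > fs/2 = 7 kHz, folds to fs − 8.86 kHz = 5.14 kHz.
52.1 kHz mod fs = 10.1 kHz.
10.1 kHz > fs/2 = 7 kHz, folds to fs − 10.1 kHz = 3.9 kHz.
14.48 kHz mod fs = 0.48 kHz.
0.48 kHz ≤ fs/2 = 7 kHz, appears at 0.48 kHz.
Distinct values: {0.48 kHz, 3.9 kHz, 5.14 kHz} → 3.

3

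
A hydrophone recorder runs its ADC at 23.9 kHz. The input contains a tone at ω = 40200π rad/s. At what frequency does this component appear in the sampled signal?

3.8 kHz

ω = 40200π rad/s → f = ω/(2π) = 20100 Hz = 20.1 kHz.
20.1 kHz > fs/2 = 11.95 kHz, folds to fs − 20.1 kHz = 3.8 kHz.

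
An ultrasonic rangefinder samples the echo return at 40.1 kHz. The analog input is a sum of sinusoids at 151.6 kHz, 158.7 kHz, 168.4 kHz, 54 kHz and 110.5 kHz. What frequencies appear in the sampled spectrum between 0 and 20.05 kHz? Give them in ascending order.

1.7 kHz, 8 kHz, 8.8 kHz, 9.8 kHz, 13.9 kHz

fs/2 = 20.05 kHz.
151.6 kHz mod fs = 31.3 kHz.
31.3 kHz > fs/2 = 20.05 kHz, folds to fs − 31.3 kHz = 8.8 kHz.
158.7 kHz mod fs = 38.4 kHz.
38.4 kHz > fs/2 = 20.05 kHz, folds to fs − 38.4 kHz = 1.7 kHz.
168.4 kHz mod fs = 8 kHz.
8 kHz ≤ fs/2 = 20.05 kHz, appears at 8 kHz.
54 kHz mod fs = 13.9 kHz.
13.9 kHz ≤ fs/2 = 20.05 kHz, appears at 13.9 kHz.
110.5 kHz mod fs = 30.3 kHz.
30.3 kHz > fs/2 = 20.05 kHz, folds to fs − 30.3 kHz = 9.8 kHz.
Distinct values: {1.7 kHz, 8 kHz, 8.8 kHz, 9.8 kHz, 13.9 kHz}.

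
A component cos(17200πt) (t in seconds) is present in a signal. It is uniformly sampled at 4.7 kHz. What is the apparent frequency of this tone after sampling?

0.8 kHz

ω = 17200π rad/s → f = ω/(2π) = 8600 Hz = 8.6 kHz.
8.6 kHz mod fs = 3.9 kHz.
3.9 kHz > fs/2 = 2.35 kHz, folds to fs − 3.9 kHz = 0.8 kHz.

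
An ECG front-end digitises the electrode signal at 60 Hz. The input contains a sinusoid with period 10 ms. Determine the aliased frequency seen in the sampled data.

20 Hz

T = 10 ms → f = 1/T = 100 Hz.
100 Hz mod fs = 40 Hz.
40 Hz > fs/2 = 30 Hz, folds to fs − 40 Hz = 20 Hz.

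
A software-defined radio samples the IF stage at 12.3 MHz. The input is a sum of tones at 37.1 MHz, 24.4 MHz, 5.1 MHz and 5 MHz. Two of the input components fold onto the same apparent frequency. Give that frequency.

fs/2 = 6.15 MHz.
37.1 MHz mod fs = 0.2 MHz.
0.2 MHz ≤ fs/2 = 6.15 MHz, appears at 0.2 MHz.
24.4 MHz mod fs = 12.1 MHz.
12.1 MHz > fs/2 = 6.15 MHz, folds to fs − 12.1 MHz = 0.2 MHz.
5.1 MHz ≤ fs/2 = 6.15 MHz, passes unchanged.
5 MHz ≤ fs/2 = 6.15 MHz, passes unchanged.
24.4 MHz and 37.1 MHz both map to 0.2 MHz.

0.2 MHz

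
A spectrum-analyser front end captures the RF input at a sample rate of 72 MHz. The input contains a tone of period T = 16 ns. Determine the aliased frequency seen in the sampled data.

9.5 MHz

T = 16 ns → f = 1/T = 62.5 MHz.
62.5 MHz > fs/2 = 36 MHz, folds to fs − 62.5 MHz = 9.5 MHz.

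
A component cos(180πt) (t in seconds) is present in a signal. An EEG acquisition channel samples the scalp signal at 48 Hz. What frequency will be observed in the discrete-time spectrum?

6 Hz

ω = 180π rad/s → f = ω/(2π) = 90 Hz.
90 Hz mod fs = 42 Hz.
42 Hz > fs/2 = 24 Hz, folds to fs − 42 Hz = 6 Hz.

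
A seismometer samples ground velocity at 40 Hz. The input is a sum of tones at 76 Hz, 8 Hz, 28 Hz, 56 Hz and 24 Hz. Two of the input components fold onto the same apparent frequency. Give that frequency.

fs/2 = 20 Hz.
76 Hz mod fs = 36 Hz.
36 Hz > fs/2 = 20 Hz, folds to fs − 36 Hz = 4 Hz.
8 Hz ≤ fs/2 = 20 Hz, passes unchanged.
28 Hz > fs/2 = 20 Hz, folds to fs − 28 Hz = 12 Hz.
56 Hz mod fs = 16 Hz.
16 Hz ≤ fs/2 = 20 Hz, appears at 16 Hz.
24 Hz > fs/2 = 20 Hz, folds to fs − 24 Hz = 16 Hz.
24 Hz and 56 Hz both map to 16 Hz.

16 Hz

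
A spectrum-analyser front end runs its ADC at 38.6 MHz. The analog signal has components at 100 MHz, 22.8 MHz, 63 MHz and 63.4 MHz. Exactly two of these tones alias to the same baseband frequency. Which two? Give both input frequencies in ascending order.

fs/2 = 19.3 MHz.
100 MHz mod fs = 22.8 MHz.
22.8 MHz > fs/2 = 19.3 MHz, folds to fs − 22.8 MHz = 15.8 MHz.
22.8 MHz > fs/2 = 19.3 MHz, folds to fs − 22.8 MHz = 15.8 MHz.
63 MHz mod fs = 24.4 MHz.
24.4 MHz > fs/2 = 19.3 MHz, folds to fs − 24.4 MHz = 14.2 MHz.
63.4 MHz mod fs = 24.8 MHz.
24.8 MHz > fs/2 = 19.3 MHz, folds to fs − 24.8 MHz = 13.8 MHz.
22.8 MHz and 100 MHz both map to 15.8 MHz.

22.8 MHz, 100 MHz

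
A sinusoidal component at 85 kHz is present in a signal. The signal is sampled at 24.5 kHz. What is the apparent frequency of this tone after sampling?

85 kHz mod fs = 11.5 kHz.
11.5 kHz ≤ fs/2 = 12.25 kHz, appears at 11.5 kHz.

11.5 kHz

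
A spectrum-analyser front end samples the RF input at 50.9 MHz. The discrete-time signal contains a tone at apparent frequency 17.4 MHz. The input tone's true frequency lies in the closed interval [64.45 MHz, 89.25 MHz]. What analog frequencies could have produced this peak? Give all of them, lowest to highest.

Frequencies that alias to 17.4 MHz are k·fs ± 17.4 MHz for integer k ≥ 0.
k=0: 17.4 MHz.
k=1: 33.5 MHz, 68.3 MHz.
k=2: 84.4 MHz, 119.2 MHz.
k=3: 135.3 MHz, 170.1 MHz.
Within [64.45 MHz, 89.25 MHz]: 68.3 MHz, 84.4 MHz.

68.3 MHz, 84.4 MHz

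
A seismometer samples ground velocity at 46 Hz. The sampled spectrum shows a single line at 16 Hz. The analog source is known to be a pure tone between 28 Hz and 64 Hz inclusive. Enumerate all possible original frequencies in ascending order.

Frequencies that alias to 16 Hz are k·fs ± 16 Hz for integer k ≥ 0.
k=0: 16 Hz.
k=1: 30 Hz, 62 Hz.
k=2: 76 Hz, 108 Hz.
Within [28 Hz, 64 Hz]: 30 Hz, 62 Hz.

30 Hz, 62 Hz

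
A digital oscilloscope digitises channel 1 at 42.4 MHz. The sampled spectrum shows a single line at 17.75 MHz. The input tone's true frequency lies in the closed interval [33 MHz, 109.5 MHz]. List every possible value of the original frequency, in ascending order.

60.15 MHz, 67.05 MHz, 102.55 MHz, 109.45 MHz

Frequencies that alias to 17.75 MHz are k·fs ± 17.75 MHz for integer k ≥ 0.
k=0: 17.75 MHz.
k=1: 24.65 MHz, 60.15 MHz.
k=2: 67.05 MHz, 102.55 MHz.
k=3: 109.45 MHz, 144.95 MHz.
k=4: 151.85 MHz, 187.35 MHz.
Within [33 MHz, 109.5 MHz]: 60.15 MHz, 67.05 MHz, 102.55 MHz, 109.45 MHz.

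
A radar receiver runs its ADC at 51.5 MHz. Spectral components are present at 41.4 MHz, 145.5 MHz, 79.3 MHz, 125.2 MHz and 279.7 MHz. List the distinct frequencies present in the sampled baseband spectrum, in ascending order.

fs/2 = 25.75 MHz.
41.4 MHz > fs/2 = 25.75 MHz, folds to fs − 41.4 MHz = 10.1 MHz.
145.5 MHz mod fs = 42.5 MHz.
42.5 MHz > fs/2 = 25.75 MHz, folds to fs − 42.5 MHz = 9 MHz.
79.3 MHz mod fs = 27.8 MHz.
27.8 MHz > fs/2 = 25.75 MHz, folds to fs − 27.8 MHz = 23.7 MHz.
125.2 MHz mod fs = 22.2 MHz.
22.2 MHz ≤ fs/2 = 25.75 MHz, appears at 22.2 MHz.
279.7 MHz mod fs = 22.2 MHz.
22.2 MHz ≤ fs/2 = 25.75 MHz, appears at 22.2 MHz.
Distinct values: {9 MHz, 10.1 MHz, 22.2 MHz, 23.7 MHz}.

9 MHz, 10.1 MHz, 22.2 MHz, 23.7 MHz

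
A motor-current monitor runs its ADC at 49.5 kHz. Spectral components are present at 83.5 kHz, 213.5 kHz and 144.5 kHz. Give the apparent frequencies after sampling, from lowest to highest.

fs/2 = 24.75 kHz.
83.5 kHz mod fs = 34 kHz.
34 kHz > fs/2 = 24.75 kHz, folds to fs − 34 kHz = 15.5 kHz.
213.5 kHz mod fs = 15.5 kHz.
15.5 kHz ≤ fs/2 = 24.75 kHz, appears at 15.5 kHz.
144.5 kHz mod fs = 45.5 kHz.
45.5 kHz > fs/2 = 24.75 kHz, folds to fs − 45.5 kHz = 4 kHz.
Distinct values: {4 kHz, 15.5 kHz}.

4 kHz, 15.5 kHz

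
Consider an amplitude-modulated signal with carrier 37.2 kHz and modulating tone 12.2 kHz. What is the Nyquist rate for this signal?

AM sidebands sit at fc ± fm = 25 kHz and 49.4 kHz.
Highest-frequency component: 49.4 kHz.
Nyquist rate = 2 × 49.4 kHz = 98.8 kHz.

98.8 kHz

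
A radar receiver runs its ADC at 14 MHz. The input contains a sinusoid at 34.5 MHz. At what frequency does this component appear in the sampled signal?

34.5 MHz mod fs = 6.5 MHz.
6.5 MHz ≤ fs/2 = 7 MHz, appears at 6.5 MHz.

6.5 MHz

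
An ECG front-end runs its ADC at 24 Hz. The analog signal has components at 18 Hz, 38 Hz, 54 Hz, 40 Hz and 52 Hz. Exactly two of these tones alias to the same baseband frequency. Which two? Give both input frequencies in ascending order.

18 Hz, 54 Hz

fs/2 = 12 Hz.
18 Hz > fs/2 = 12 Hz, folds to fs − 18 Hz = 6 Hz.
38 Hz mod fs = 14 Hz.
14 Hz > fs/2 = 12 Hz, folds to fs − 14 Hz = 10 Hz.
54 Hz mod fs = 6 Hz.
6 Hz ≤ fs/2 = 12 Hz, appears at 6 Hz.
40 Hz mod fs = 16 Hz.
16 Hz > fs/2 = 12 Hz, folds to fs − 16 Hz = 8 Hz.
52 Hz mod fs = 4 Hz.
4 Hz ≤ fs/2 = 12 Hz, appears at 4 Hz.
18 Hz and 54 Hz both map to 6 Hz.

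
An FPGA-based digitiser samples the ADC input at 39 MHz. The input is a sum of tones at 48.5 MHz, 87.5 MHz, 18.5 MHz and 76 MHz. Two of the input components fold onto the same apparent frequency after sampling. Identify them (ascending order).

48.5 MHz, 87.5 MHz

fs/2 = 19.5 MHz.
48.5 MHz mod fs = 9.5 MHz.
9.5 MHz ≤ fs/2 = 19.5 MHz, appears at 9.5 MHz.
87.5 MHz mod fs = 9.5 MHz.
9.5 MHz ≤ fs/2 = 19.5 MHz, appears at 9.5 MHz.
18.5 MHz ≤ fs/2 = 19.5 MHz, passes unchanged.
76 MHz mod fs = 37 MHz.
37 MHz > fs/2 = 19.5 MHz, folds to fs − 37 MHz = 2 MHz.
48.5 MHz and 87.5 MHz both map to 9.5 MHz.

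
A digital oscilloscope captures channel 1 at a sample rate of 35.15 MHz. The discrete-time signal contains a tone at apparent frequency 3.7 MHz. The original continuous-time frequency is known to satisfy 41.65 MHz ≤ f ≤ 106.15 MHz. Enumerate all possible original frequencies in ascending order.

66.6 MHz, 74 MHz, 101.75 MHz

Frequencies that alias to 3.7 MHz are k·fs ± 3.7 MHz for integer k ≥ 0.
k=0: 3.7 MHz.
k=1: 31.45 MHz, 38.85 MHz.
k=2: 66.6 MHz, 74 MHz.
k=3: 101.75 MHz, 109.15 MHz.
k=4: 136.9 MHz, 144.3 MHz.
Within [41.65 MHz, 106.15 MHz]: 66.6 MHz, 74 MHz, 101.75 MHz.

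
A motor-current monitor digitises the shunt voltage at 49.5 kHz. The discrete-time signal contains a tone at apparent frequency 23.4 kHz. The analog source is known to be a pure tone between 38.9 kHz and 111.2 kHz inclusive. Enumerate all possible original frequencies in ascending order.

72.9 kHz, 75.6 kHz

Frequencies that alias to 23.4 kHz are k·fs ± 23.4 kHz for integer k ≥ 0.
k=0: 23.4 kHz.
k=1: 26.1 kHz, 72.9 kHz.
k=2: 75.6 kHz, 122.4 kHz.
k=3: 125.1 kHz, 171.9 kHz.
Within [38.9 kHz, 111.2 kHz]: 72.9 kHz, 75.6 kHz.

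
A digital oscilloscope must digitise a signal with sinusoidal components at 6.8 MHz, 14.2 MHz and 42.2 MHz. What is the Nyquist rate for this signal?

Highest-frequency component: 42.2 MHz.
Nyquist rate = 2 × 42.2 MHz = 84.4 MHz.

84.4 MHz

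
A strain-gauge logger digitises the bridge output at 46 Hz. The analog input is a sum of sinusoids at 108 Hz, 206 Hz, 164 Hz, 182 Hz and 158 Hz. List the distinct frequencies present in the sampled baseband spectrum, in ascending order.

fs/2 = 23 Hz.
108 Hz mod fs = 16 Hz.
16 Hz ≤ fs/2 = 23 Hz, appears at 16 Hz.
206 Hz mod fs = 22 Hz.
22 Hz ≤ fs/2 = 23 Hz, appears at 22 Hz.
164 Hz mod fs = 26 Hz.
26 Hz > fs/2 = 23 Hz, folds to fs − 26 Hz = 20 Hz.
182 Hz mod fs = 44 Hz.
44 Hz > fs/2 = 23 Hz, folds to fs − 44 Hz = 2 Hz.
158 Hz mod fs = 20 Hz.
20 Hz ≤ fs/2 = 23 Hz, appears at 20 Hz.
Distinct values: {2 Hz, 16 Hz, 20 Hz, 22 Hz}.

2 Hz, 16 Hz, 20 Hz, 22 Hz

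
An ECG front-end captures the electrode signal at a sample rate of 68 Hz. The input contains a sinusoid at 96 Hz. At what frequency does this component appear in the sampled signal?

96 Hz mod fs = 28 Hz.
28 Hz ≤ fs/2 = 34 Hz, appears at 28 Hz.

28 Hz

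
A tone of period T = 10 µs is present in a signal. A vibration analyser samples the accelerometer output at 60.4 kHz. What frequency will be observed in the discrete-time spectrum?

T = 10 µs → f = 1/T = 100 kHz.
100 kHz mod fs = 39.6 kHz.
39.6 kHz > fs/2 = 30.2 kHz, folds to fs − 39.6 kHz = 20.8 kHz.

20.8 kHz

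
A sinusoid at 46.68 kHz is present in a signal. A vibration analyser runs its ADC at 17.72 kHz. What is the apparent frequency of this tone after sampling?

6.48 kHz

46.68 kHz mod fs = 11.24 kHz.
11.24 kHz > fs/2 = 8.86 kHz, folds to fs − 11.24 kHz = 6.48 kHz.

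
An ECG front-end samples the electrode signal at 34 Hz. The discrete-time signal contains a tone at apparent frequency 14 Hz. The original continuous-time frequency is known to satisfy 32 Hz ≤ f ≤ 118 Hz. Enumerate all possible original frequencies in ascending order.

48 Hz, 54 Hz, 82 Hz, 88 Hz, 116 Hz

Frequencies that alias to 14 Hz are k·fs ± 14 Hz for integer k ≥ 0.
k=0: 14 Hz.
k=1: 20 Hz, 48 Hz.
k=2: 54 Hz, 82 Hz.
k=3: 88 Hz, 116 Hz.
k=4: 122 Hz, 150 Hz.
Within [32 Hz, 118 Hz]: 48 Hz, 54 Hz, 82 Hz, 88 Hz, 116 Hz.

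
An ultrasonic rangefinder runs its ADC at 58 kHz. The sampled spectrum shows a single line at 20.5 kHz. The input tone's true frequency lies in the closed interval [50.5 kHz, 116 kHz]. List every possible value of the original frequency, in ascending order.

Frequencies that alias to 20.5 kHz are k·fs ± 20.5 kHz for integer k ≥ 0.
k=0: 20.5 kHz.
k=1: 37.5 kHz, 78.5 kHz.
k=2: 95.5 kHz, 136.5 kHz.
k=3: 153.5 kHz, 194.5 kHz.
Within [50.5 kHz, 116 kHz]: 78.5 kHz, 95.5 kHz.

78.5 kHz, 95.5 kHz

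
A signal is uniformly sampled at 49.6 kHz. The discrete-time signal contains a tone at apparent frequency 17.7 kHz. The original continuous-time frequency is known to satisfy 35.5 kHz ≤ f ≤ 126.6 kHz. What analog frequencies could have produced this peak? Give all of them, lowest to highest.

67.3 kHz, 81.5 kHz, 116.9 kHz

Frequencies that alias to 17.7 kHz are k·fs ± 17.7 kHz for integer k ≥ 0.
k=0: 17.7 kHz.
k=1: 31.9 kHz, 67.3 kHz.
k=2: 81.5 kHz, 116.9 kHz.
k=3: 131.1 kHz, 166.5 kHz.
Within [35.5 kHz, 126.6 kHz]: 67.3 kHz, 81.5 kHz, 116.9 kHz.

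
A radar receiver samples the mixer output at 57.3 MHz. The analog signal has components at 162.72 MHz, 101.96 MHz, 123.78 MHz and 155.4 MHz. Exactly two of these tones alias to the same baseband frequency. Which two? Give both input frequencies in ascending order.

123.78 MHz, 162.72 MHz

fs/2 = 28.65 MHz.
162.72 MHz mod fs = 48.12 MHz.
48.12 MHz > fs/2 = 28.65 MHz, folds to fs − 48.12 MHz = 9.18 MHz.
101.96 MHz mod fs = 44.66 MHz.
44.66 MHz > fs/2 = 28.65 MHz, folds to fs − 44.66 MHz = 12.64 MHz.
123.78 MHz mod fs = 9.18 MHz.
9.18 MHz ≤ fs/2 = 28.65 MHz, appears at 9.18 MHz.
155.4 MHz mod fs = 40.8 MHz.
40.8 MHz > fs/2 = 28.65 MHz, folds to fs − 40.8 MHz = 16.5 MHz.
123.78 MHz and 162.72 MHz both map to 9.18 MHz.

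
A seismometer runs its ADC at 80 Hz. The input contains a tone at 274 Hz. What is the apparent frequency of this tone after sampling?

274 Hz mod fs = 34 Hz.
34 Hz ≤ fs/2 = 40 Hz, appears at 34 Hz.

34 Hz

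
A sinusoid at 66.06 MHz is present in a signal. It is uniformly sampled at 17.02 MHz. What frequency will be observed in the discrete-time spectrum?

2.02 MHz

66.06 MHz mod fs = 15 MHz.
15 MHz > fs/2 = 8.51 MHz, folds to fs − 15 MHz = 2.02 MHz.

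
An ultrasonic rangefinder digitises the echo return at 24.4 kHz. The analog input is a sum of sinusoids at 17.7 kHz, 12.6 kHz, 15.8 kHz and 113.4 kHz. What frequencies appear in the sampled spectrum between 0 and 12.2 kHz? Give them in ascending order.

6.7 kHz, 8.6 kHz, 11.8 kHz

fs/2 = 12.2 kHz.
17.7 kHz > fs/2 = 12.2 kHz, folds to fs − 17.7 kHz = 6.7 kHz.
12.6 kHz > fs/2 = 12.2 kHz, folds to fs − 12.6 kHz = 11.8 kHz.
15.8 kHz > fs/2 = 12.2 kHz, folds to fs − 15.8 kHz = 8.6 kHz.
113.4 kHz mod fs = 15.8 kHz.
15.8 kHz > fs/2 = 12.2 kHz, folds to fs − 15.8 kHz = 8.6 kHz.
Distinct values: {6.7 kHz, 8.6 kHz, 11.8 kHz}.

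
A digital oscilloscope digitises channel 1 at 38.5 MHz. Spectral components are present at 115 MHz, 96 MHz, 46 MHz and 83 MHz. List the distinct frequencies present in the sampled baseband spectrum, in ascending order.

fs/2 = 19.25 MHz.
115 MHz mod fs = 38 MHz.
38 MHz > fs/2 = 19.25 MHz, folds to fs − 38 MHz = 0.5 MHz.
96 MHz mod fs = 19 MHz.
19 MHz ≤ fs/2 = 19.25 MHz, appears at 19 MHz.
46 MHz mod fs = 7.5 MHz.
7.5 MHz ≤ fs/2 = 19.25 MHz, appears at 7.5 MHz.
83 MHz mod fs = 6 MHz.
6 MHz ≤ fs/2 = 19.25 MHz, appears at 6 MHz.
Distinct values: {0.5 MHz, 6 MHz, 7.5 MHz, 19 MHz}.

0.5 MHz, 6 MHz, 7.5 MHz, 19 MHz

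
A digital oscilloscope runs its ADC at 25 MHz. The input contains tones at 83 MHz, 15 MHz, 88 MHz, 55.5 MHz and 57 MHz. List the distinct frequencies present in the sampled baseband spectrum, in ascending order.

5.5 MHz, 7 MHz, 8 MHz, 10 MHz, 12 MHz

fs/2 = 12.5 MHz.
83 MHz mod fs = 8 MHz.
8 MHz ≤ fs/2 = 12.5 MHz, appears at 8 MHz.
15 MHz > fs/2 = 12.5 MHz, folds to fs − 15 MHz = 10 MHz.
88 MHz mod fs = 13 MHz.
13 MHz > fs/2 = 12.5 MHz, folds to fs − 13 MHz = 12 MHz.
55.5 MHz mod fs = 5.5 MHz.
5.5 MHz ≤ fs/2 = 12.5 MHz, appears at 5.5 MHz.
57 MHz mod fs = 7 MHz.
7 MHz ≤ fs/2 = 12.5 MHz, appears at 7 MHz.
Distinct values: {5.5 MHz, 7 MHz, 8 MHz, 10 MHz, 12 MHz}.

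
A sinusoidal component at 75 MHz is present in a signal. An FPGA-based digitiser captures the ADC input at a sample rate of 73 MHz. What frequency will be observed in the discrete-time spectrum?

2 MHz

75 MHz mod fs = 2 MHz.
2 MHz ≤ fs/2 = 36.5 MHz, appears at 2 MHz.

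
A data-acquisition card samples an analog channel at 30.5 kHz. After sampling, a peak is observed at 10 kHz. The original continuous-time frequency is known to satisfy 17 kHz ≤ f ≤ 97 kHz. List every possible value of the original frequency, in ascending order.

Frequencies that alias to 10 kHz are k·fs ± 10 kHz for integer k ≥ 0.
k=0: 10 kHz.
k=1: 20.5 kHz, 40.5 kHz.
k=2: 51 kHz, 71 kHz.
k=3: 81.5 kHz, 101.5 kHz.
k=4: 112 kHz, 132 kHz.
Within [17 kHz, 97 kHz]: 20.5 kHz, 40.5 kHz, 51 kHz, 71 kHz, 81.5 kHz.

20.5 kHz, 40.5 kHz, 51 kHz, 71 kHz, 81.5 kHz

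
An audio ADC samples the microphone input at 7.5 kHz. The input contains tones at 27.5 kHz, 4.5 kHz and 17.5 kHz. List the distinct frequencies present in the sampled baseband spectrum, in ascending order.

2.5 kHz, 3 kHz

fs/2 = 3.75 kHz.
27.5 kHz mod fs = 5 kHz.
5 kHz > fs/2 = 3.75 kHz, folds to fs − 5 kHz = 2.5 kHz.
4.5 kHz > fs/2 = 3.75 kHz, folds to fs − 4.5 kHz = 3 kHz.
17.5 kHz mod fs = 2.5 kHz.
2.5 kHz ≤ fs/2 = 3.75 kHz, appears at 2.5 kHz.
Distinct values: {2.5 kHz, 3 kHz}.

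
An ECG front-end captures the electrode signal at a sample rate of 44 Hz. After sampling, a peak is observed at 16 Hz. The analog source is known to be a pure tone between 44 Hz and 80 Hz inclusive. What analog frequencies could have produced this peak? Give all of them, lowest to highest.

60 Hz, 72 Hz

Frequencies that alias to 16 Hz are k·fs ± 16 Hz for integer k ≥ 0.
k=0: 16 Hz.
k=1: 28 Hz, 60 Hz.
k=2: 72 Hz, 104 Hz.
k=3: 116 Hz, 148 Hz.
Within [44 Hz, 80 Hz]: 60 Hz, 72 Hz.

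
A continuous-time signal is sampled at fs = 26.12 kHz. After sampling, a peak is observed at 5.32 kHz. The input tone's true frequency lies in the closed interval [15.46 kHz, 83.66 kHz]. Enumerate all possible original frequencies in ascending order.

Frequencies that alias to 5.32 kHz are k·fs ± 5.32 kHz for integer k ≥ 0.
k=0: 5.32 kHz.
k=1: 20.8 kHz, 31.44 kHz.
k=2: 46.92 kHz, 57.56 kHz.
k=3: 73.04 kHz, 83.68 kHz.
k=4: 99.16 kHz, 109.8 kHz.
Within [15.46 kHz, 83.66 kHz]: 20.8 kHz, 31.44 kHz, 46.92 kHz, 57.56 kHz, 73.04 kHz.

20.8 kHz, 31.44 kHz, 46.92 kHz, 57.56 kHz, 73.04 kHz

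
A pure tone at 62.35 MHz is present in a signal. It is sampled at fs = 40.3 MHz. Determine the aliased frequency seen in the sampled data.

62.35 MHz mod fs = 22.05 MHz.
22.05 MHz > fs/2 = 20.15 MHz, folds to fs − 22.05 MHz = 18.25 MHz.

18.25 MHz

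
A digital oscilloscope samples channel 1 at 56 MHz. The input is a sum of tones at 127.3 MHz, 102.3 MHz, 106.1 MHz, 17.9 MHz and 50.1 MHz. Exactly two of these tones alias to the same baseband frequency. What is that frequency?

5.9 MHz

fs/2 = 28 MHz.
127.3 MHz mod fs = 15.3 MHz.
15.3 MHz ≤ fs/2 = 28 MHz, appears at 15.3 MHz.
102.3 MHz mod fs = 46.3 MHz.
46.3 MHz > fs/2 = 28 MHz, folds to fs − 46.3 MHz = 9.7 MHz.
106.1 MHz mod fs = 50.1 MHz.
50.1 MHz > fs/2 = 28 MHz, folds to fs − 50.1 MHz = 5.9 MHz.
17.9 MHz ≤ fs/2 = 28 MHz, passes unchanged.
50.1 MHz > fs/2 = 28 MHz, folds to fs − 50.1 MHz = 5.9 MHz.
50.1 MHz and 106.1 MHz both map to 5.9 MHz.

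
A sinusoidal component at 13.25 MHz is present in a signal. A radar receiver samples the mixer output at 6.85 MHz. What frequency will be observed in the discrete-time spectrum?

0.45 MHz

13.25 MHz mod fs = 6.4 MHz.
6.4 MHz > fs/2 = 3.425 MHz, folds to fs − 6.4 MHz = 0.45 MHz.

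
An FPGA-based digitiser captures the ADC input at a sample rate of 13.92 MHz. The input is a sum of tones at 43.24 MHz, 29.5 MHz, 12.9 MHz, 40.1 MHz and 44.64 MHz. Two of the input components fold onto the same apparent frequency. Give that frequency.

fs/2 = 6.96 MHz.
43.24 MHz mod fs = 1.48 MHz.
1.48 MHz ≤ fs/2 = 6.96 MHz, appears at 1.48 MHz.
29.5 MHz mod fs = 1.66 MHz.
1.66 MHz ≤ fs/2 = 6.96 MHz, appears at 1.66 MHz.
12.9 MHz > fs/2 = 6.96 MHz, folds to fs − 12.9 MHz = 1.02 MHz.
40.1 MHz mod fs = 12.26 MHz.
12.26 MHz > fs/2 = 6.96 MHz, folds to fs − 12.26 MHz = 1.66 MHz.
44.64 MHz mod fs = 2.88 MHz.
2.88 MHz ≤ fs/2 = 6.96 MHz, appears at 2.88 MHz.
29.5 MHz and 40.1 MHz both map to 1.66 MHz.

1.66 MHz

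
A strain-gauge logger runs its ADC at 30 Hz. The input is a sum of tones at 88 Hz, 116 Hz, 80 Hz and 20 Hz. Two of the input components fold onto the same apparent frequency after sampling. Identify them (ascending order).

fs/2 = 15 Hz.
88 Hz mod fs = 28 Hz.
28 Hz > fs/2 = 15 Hz, folds to fs − 28 Hz = 2 Hz.
116 Hz mod fs = 26 Hz.
26 Hz > fs/2 = 15 Hz, folds to fs − 26 Hz = 4 Hz.
80 Hz mod fs = 20 Hz.
20 Hz > fs/2 = 15 Hz, folds to fs − 20 Hz = 10 Hz.
20 Hz > fs/2 = 15 Hz, folds to fs − 20 Hz = 10 Hz.
20 Hz and 80 Hz both map to 10 Hz.

20 Hz, 80 Hz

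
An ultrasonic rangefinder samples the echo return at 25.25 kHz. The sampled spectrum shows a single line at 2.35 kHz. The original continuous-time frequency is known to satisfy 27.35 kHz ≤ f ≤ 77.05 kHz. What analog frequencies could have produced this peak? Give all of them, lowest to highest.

Frequencies that alias to 2.35 kHz are k·fs ± 2.35 kHz for integer k ≥ 0.
k=0: 2.35 kHz.
k=1: 22.9 kHz, 27.6 kHz.
k=2: 48.15 kHz, 52.85 kHz.
k=3: 73.4 kHz, 78.1 kHz.
k=4: 98.65 kHz, 103.35 kHz.
Within [27.35 kHz, 77.05 kHz]: 27.6 kHz, 48.15 kHz, 52.85 kHz, 73.4 kHz.

27.6 kHz, 48.15 kHz, 52.85 kHz, 73.4 kHz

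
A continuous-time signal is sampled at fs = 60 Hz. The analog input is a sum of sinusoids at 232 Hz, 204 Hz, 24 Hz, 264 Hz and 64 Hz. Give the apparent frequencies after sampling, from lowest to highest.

4 Hz, 8 Hz, 24 Hz

fs/2 = 30 Hz.
232 Hz mod fs = 52 Hz.
52 Hz > fs/2 = 30 Hz, folds to fs − 52 Hz = 8 Hz.
204 Hz mod fs = 24 Hz.
24 Hz ≤ fs/2 = 30 Hz, appears at 24 Hz.
24 Hz ≤ fs/2 = 30 Hz, passes unchanged.
264 Hz mod fs = 24 Hz.
24 Hz ≤ fs/2 = 30 Hz, appears at 24 Hz.
64 Hz mod fs = 4 Hz.
4 Hz ≤ fs/2 = 30 Hz, appears at 4 Hz.
Distinct values: {4 Hz, 8 Hz, 24 Hz}.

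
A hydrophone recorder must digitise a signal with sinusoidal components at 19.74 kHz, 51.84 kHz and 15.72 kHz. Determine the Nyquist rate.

103.68 kHz

Highest-frequency component: 51.84 kHz.
Nyquist rate = 2 × 51.84 kHz = 103.68 kHz.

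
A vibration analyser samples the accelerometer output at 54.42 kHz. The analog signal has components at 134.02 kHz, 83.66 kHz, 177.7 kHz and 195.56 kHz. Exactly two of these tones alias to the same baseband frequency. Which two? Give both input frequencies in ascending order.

83.66 kHz, 134.02 kHz

fs/2 = 27.21 kHz.
134.02 kHz mod fs = 25.18 kHz.
25.18 kHz ≤ fs/2 = 27.21 kHz, appears at 25.18 kHz.
83.66 kHz mod fs = 29.24 kHz.
29.24 kHz > fs/2 = 27.21 kHz, folds to fs − 29.24 kHz = 25.18 kHz.
177.7 kHz mod fs = 14.44 kHz.
14.44 kHz ≤ fs/2 = 27.21 kHz, appears at 14.44 kHz.
195.56 kHz mod fs = 32.3 kHz.
32.3 kHz > fs/2 = 27.21 kHz, folds to fs − 32.3 kHz = 22.12 kHz.
83.66 kHz and 134.02 kHz both map to 25.18 kHz.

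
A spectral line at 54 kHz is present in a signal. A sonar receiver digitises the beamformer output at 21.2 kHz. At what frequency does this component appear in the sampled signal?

9.6 kHz

54 kHz mod fs = 11.6 kHz.
11.6 kHz > fs/2 = 10.6 kHz, folds to fs − 11.6 kHz = 9.6 kHz.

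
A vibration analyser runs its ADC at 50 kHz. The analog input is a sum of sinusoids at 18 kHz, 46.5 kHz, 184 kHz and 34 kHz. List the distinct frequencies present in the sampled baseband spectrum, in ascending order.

3.5 kHz, 16 kHz, 18 kHz

fs/2 = 25 kHz.
18 kHz ≤ fs/2 = 25 kHz, passes unchanged.
46.5 kHz > fs/2 = 25 kHz, folds to fs − 46.5 kHz = 3.5 kHz.
184 kHz mod fs = 34 kHz.
34 kHz > fs/2 = 25 kHz, folds to fs − 34 kHz = 16 kHz.
34 kHz > fs/2 = 25 kHz, folds to fs − 34 kHz = 16 kHz.
Distinct values: {3.5 kHz, 16 kHz, 18 kHz}.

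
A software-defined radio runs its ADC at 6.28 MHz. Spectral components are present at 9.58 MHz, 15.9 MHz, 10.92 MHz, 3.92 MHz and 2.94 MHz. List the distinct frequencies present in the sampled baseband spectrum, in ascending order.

fs/2 = 3.14 MHz.
9.58 MHz mod fs = 3.3 MHz.
3.3 MHz > fs/2 = 3.14 MHz, folds to fs − 3.3 MHz = 2.98 MHz.
15.9 MHz mod fs = 3.34 MHz.
3.34 MHz > fs/2 = 3.14 MHz, folds to fs − 3.34 MHz = 2.94 MHz.
10.92 MHz mod fs = 4.64 MHz.
4.64 MHz > fs/2 = 3.14 MHz, folds to fs − 4.64 MHz = 1.64 MHz.
3.92 MHz > fs/2 = 3.14 MHz, folds to fs − 3.92 MHz = 2.36 MHz.
2.94 MHz ≤ fs/2 = 3.14 MHz, passes unchanged.
Distinct values: {1.64 MHz, 2.36 MHz, 2.94 MHz, 2.98 MHz}.

1.64 MHz, 2.36 MHz, 2.94 MHz, 2.98 MHz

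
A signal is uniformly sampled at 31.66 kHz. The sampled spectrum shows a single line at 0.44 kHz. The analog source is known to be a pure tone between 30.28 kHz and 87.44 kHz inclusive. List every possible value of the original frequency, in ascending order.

31.22 kHz, 32.1 kHz, 62.88 kHz, 63.76 kHz

Frequencies that alias to 0.44 kHz are k·fs ± 0.44 kHz for integer k ≥ 0.
k=0: 0.44 kHz.
k=1: 31.22 kHz, 32.1 kHz.
k=2: 62.88 kHz, 63.76 kHz.
k=3: 94.54 kHz, 95.42 kHz.
Within [30.28 kHz, 87.44 kHz]: 31.22 kHz, 32.1 kHz, 62.88 kHz, 63.76 kHz.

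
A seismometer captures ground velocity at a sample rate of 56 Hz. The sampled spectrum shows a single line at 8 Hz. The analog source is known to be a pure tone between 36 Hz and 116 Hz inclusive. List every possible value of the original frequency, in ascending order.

Frequencies that alias to 8 Hz are k·fs ± 8 Hz for integer k ≥ 0.
k=0: 8 Hz.
k=1: 48 Hz, 64 Hz.
k=2: 104 Hz, 120 Hz.
k=3: 160 Hz, 176 Hz.
Within [36 Hz, 116 Hz]: 48 Hz, 64 Hz, 104 Hz.

48 Hz, 64 Hz, 104 Hz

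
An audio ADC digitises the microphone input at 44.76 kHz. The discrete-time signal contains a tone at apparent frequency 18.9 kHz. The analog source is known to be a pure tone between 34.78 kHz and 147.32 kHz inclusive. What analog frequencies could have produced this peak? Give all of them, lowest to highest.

63.66 kHz, 70.62 kHz, 108.42 kHz, 115.38 kHz

Frequencies that alias to 18.9 kHz are k·fs ± 18.9 kHz for integer k ≥ 0.
k=0: 18.9 kHz.
k=1: 25.86 kHz, 63.66 kHz.
k=2: 70.62 kHz, 108.42 kHz.
k=3: 115.38 kHz, 153.18 kHz.
k=4: 160.14 kHz, 197.94 kHz.
Within [34.78 kHz, 147.32 kHz]: 63.66 kHz, 70.62 kHz, 108.42 kHz, 115.38 kHz.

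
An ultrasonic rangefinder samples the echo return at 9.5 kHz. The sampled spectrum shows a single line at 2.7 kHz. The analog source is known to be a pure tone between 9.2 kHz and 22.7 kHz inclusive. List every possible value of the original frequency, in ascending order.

12.2 kHz, 16.3 kHz, 21.7 kHz

Frequencies that alias to 2.7 kHz are k·fs ± 2.7 kHz for integer k ≥ 0.
k=0: 2.7 kHz.
k=1: 6.8 kHz, 12.2 kHz.
k=2: 16.3 kHz, 21.7 kHz.
k=3: 25.8 kHz, 31.2 kHz.
Within [9.2 kHz, 22.7 kHz]: 12.2 kHz, 16.3 kHz, 21.7 kHz.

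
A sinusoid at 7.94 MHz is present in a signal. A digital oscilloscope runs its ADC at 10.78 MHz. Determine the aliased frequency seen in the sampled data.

7.94 MHz > fs/2 = 5.39 MHz, folds to fs − 7.94 MHz = 2.84 MHz.

2.84 MHz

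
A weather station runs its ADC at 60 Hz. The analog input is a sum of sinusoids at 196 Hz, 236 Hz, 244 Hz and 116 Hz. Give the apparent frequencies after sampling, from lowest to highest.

4 Hz, 16 Hz

fs/2 = 30 Hz.
196 Hz mod fs = 16 Hz.
16 Hz ≤ fs/2 = 30 Hz, appears at 16 Hz.
236 Hz mod fs = 56 Hz.
56 Hz > fs/2 = 30 Hz, folds to fs − 56 Hz = 4 Hz.
244 Hz mod fs = 4 Hz.
4 Hz ≤ fs/2 = 30 Hz, appears at 4 Hz.
116 Hz mod fs = 56 Hz.
56 Hz > fs/2 = 30 Hz, folds to fs − 56 Hz = 4 Hz.
Distinct values: {4 Hz, 16 Hz}.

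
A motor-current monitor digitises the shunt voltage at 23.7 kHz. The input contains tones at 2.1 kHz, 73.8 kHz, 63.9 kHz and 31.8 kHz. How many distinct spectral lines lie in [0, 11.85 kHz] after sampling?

4

fs/2 = 11.85 kHz.
2.1 kHz ≤ fs/2 = 11.85 kHz, passes unchanged.
73.8 kHz mod fs = 2.7 kHz.
2.7 kHz ≤ fs/2 = 11.85 kHz, appears at 2.7 kHz.
63.9 kHz mod fs = 16.5 kHz.
16.5 kHz > fs/2 = 11.85 kHz, folds to fs − 16.5 kHz = 7.2 kHz.
31.8 kHz mod fs = 8.1 kHz.
8.1 kHz ≤ fs/2 = 11.85 kHz, appears at 8.1 kHz.
Distinct values: {2.1 kHz, 2.7 kHz, 7.2 kHz, 8.1 kHz} → 4.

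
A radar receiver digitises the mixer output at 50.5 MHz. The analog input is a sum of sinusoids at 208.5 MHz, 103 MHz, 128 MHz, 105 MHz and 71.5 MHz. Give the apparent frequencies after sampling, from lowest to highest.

fs/2 = 25.25 MHz.
208.5 MHz mod fs = 6.5 MHz.
6.5 MHz ≤ fs/2 = 25.25 MHz, appears at 6.5 MHz.
103 MHz mod fs = 2 MHz.
2 MHz ≤ fs/2 = 25.25 MHz, appears at 2 MHz.
128 MHz mod fs = 27 MHz.
27 MHz > fs/2 = 25.25 MHz, folds to fs − 27 MHz = 23.5 MHz.
105 MHz mod fs = 4 MHz.
4 MHz ≤ fs/2 = 25.25 MHz, appears at 4 MHz.
71.5 MHz mod fs = 21 MHz.
21 MHz ≤ fs/2 = 25.25 MHz, appears at 21 MHz.
Distinct values: {2 MHz, 4 MHz, 6.5 MHz, 21 MHz, 23.5 MHz}.

2 MHz, 4 MHz, 6.5 MHz, 21 MHz, 23.5 MHz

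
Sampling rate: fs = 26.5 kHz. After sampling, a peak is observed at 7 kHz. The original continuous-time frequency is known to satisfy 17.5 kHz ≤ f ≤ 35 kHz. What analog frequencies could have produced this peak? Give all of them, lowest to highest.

19.5 kHz, 33.5 kHz

Frequencies that alias to 7 kHz are k·fs ± 7 kHz for integer k ≥ 0.
k=0: 7 kHz.
k=1: 19.5 kHz, 33.5 kHz.
k=2: 46 kHz, 60 kHz.
Within [17.5 kHz, 35 kHz]: 19.5 kHz, 33.5 kHz.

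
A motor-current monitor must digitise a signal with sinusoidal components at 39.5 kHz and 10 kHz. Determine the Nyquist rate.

Highest-frequency component: 39.5 kHz.
Nyquist rate = 2 × 39.5 kHz = 79 kHz.

79 kHz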